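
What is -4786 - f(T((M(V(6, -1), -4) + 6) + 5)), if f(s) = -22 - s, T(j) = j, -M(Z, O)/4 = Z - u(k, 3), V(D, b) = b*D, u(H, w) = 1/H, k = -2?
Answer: -4731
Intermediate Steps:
V(D, b) = D*b
M(Z, O) = -2 - 4*Z (M(Z, O) = -4*(Z - 1/(-2)) = -4*(Z - 1*(-½)) = -4*(Z + ½) = -4*(½ + Z) = -2 - 4*Z)
-4786 - f(T((M(V(6, -1), -4) + 6) + 5)) = -4786 - (-22 - (((-2 - 24*(-1)) + 6) + 5)) = -4786 - (-22 - (((-2 - 4*(-6)) + 6) + 5)) = -4786 - (-22 - (((-2 + 24) + 6) + 5)) = -4786 - (-22 - ((22 + 6) + 5)) = -4786 - (-22 - (28 + 5)) = -4786 - (-22 - 1*33) = -4786 - (-22 - 33) = -4786 - 1*(-55) = -4786 + 55 = -4731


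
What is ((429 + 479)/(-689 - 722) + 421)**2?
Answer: 351794893129/1990921 ≈ 1.7670e+5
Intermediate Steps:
((429 + 479)/(-689 - 722) + 421)**2 = (908/(-1411) + 421)**2 = (908*(-1/1411) + 421)**2 = (-908/1411 + 421)**2 = (593123/1411)**2 = 351794893129/1990921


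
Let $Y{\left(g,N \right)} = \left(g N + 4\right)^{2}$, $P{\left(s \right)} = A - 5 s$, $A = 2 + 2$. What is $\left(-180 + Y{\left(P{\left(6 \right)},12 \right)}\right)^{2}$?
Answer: $8965059856$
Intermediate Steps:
$A = 4$
$P{\left(s \right)} = 4 - 5 s$
$Y{\left(g,N \right)} = \left(4 + N g\right)^{2}$ ($Y{\left(g,N \right)} = \left(N g + 4\right)^{2} = \left(4 + N g\right)^{2}$)
$\left(-180 + Y{\left(P{\left(6 \right)},12 \right)}\right)^{2} = \left(-180 + \left(4 + 12 \left(4 - 30\right)\right)^{2}\right)^{2} = \left(-180 + \left(4 + 12 \left(-26\right)\right)^{2}\right)^{2} = \left(-180 + \left(4 - 312\right)^{2}\right)^{2} = \left(-180 + \left(-308\right)^{2}\right)^{2} = \left(-180 + 94864\right)^{2} = 94684^{2} = 8965059856$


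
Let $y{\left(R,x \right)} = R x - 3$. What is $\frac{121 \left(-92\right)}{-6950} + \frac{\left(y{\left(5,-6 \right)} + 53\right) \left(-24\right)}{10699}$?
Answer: $\frac{57882634}{37179025} \approx 1.5569$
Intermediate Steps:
$y{\left(R,x \right)} = -3 + R x$
$\frac{121 \left(-92\right)}{-6950} + \frac{\left(y{\left(5,-6 \right)} + 53\right) \left(-24\right)}{10699} = \frac{121 \left(-92\right)}{-6950} + \frac{\left(\left(-3 + 5 \left(-6\right)\right) + 53\right) \left(-24\right)}{10699} = \left(-11132\right) \left(- \frac{1}{6950}\right) + \left(\left(-3 - 30\right) + 53\right) \left(-24\right) \frac{1}{10699} = \frac{5566}{3475} + \left(-33 + 53\right) \left(-24\right) \frac{1}{10699} = \frac{5566}{3475} + 20 \left(-24\right) \frac{1}{10699} = \frac{5566}{3475} - \frac{480}{10699} = \frac{57882634}{37179025}$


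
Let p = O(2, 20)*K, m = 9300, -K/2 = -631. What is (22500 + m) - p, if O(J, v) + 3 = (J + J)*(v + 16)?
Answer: -146142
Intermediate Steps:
O(J, v) = -3 + 2*J*(16 + v) (O(J, v) = -3 + (J + J)*(v + 16) = -3 + (2*J)*(16 + v) = -3 + 2*J*(16 + v))
K = 1262 (K = -2*(-631) = 1262)
p = 177942 (p = (-3 + 32*2 + 2*2*20)*1262 = (-3 + 64 + 80)*1262 = 141*1262 = 177942)
(22500 + m) - p = (22500 + 9300) - 1*177942 = 31800 - 177942 = -146142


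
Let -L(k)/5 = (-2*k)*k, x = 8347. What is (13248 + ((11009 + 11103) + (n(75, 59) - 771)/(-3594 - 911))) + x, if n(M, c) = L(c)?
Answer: 196865996/4505 ≈ 43699.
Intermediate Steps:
L(k) = 10*k² (L(k) = -5*(-2*k)*k = -(-10)*k² = 10*k²)
n(M, c) = 10*c²
(13248 + ((11009 + 11103) + (n(75, 59) - 771)/(-3594 - 911))) + x = (13248 + ((11009 + 11103) + (10*59² - 771)/(-3594 - 911))) + 8347 = (13248 + (22112 + (10*3481 - 771)/(-4505))) + 8347 = (13248 + (22112 + (34810 - 771)*(-1/4505))) + 8347 = (13248 + (22112 + 34039*(-1/4505))) + 8347 = (13248 + (22112 - 34039/4505)) + 8347 = (13248 + 99580521/4505) + 8347 = 159262761/4505 + 8347 = 196865996/4505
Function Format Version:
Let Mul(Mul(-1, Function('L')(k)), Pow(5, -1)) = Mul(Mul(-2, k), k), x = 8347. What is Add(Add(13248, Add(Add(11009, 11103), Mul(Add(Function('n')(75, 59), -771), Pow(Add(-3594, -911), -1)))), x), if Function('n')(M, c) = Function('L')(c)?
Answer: Rational(196865996, 4505) ≈ 43699.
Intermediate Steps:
Function('L')(k) = Mul(10, Pow(k, 2)) (Function('L')(k) = Mul(-5, Mul(Mul(-2, k), k)) = Mul(-5, Mul(-2, Pow(k, 2))) = Mul(10, Pow(k, 2)))
Function('n')(M, c) = Mul(10, Pow(c, 2))
Add(Add(13248, Add(Add(11009, 11103), Mul(Add(Function('n')(75, 59), -771), Pow(Add(-3594, -911), -1)))), x) = Add(Add(13248, Add(Add(11009, 11103), Mul(Add(Mul(10, Pow(59, 2)), -771), Pow(Add(-3594, -911), -1)))), 8347) = Add(Add(13248, Add(22112, Mul(Add(Mul(10, 3481), -771), Pow(-4505, -1)))), 8347) = Add(Add(13248, Add(22112, Mul(Add(34810, -771), Rational(-1, 4505)))), 8347) = Add(Add(13248, Add(22112, Mul(34039, Rational(-1, 4505)))), 8347) = Add(Add(13248, Add(22112, Rational(-34039, 4505))), 8347) = Add(Add(13248, Rational(99580521, 4505)), 8347) = Add(Rational(159262761, 4505), 8347) = Rational(196865996, 4505)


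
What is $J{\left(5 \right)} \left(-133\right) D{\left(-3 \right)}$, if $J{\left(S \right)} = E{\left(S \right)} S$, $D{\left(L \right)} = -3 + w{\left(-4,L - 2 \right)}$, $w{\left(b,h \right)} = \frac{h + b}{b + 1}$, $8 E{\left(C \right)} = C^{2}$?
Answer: $0$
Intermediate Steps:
$E{\left(C \right)} = \frac{C^{2}}{8}$
$w{\left(b,h \right)} = \frac{b + h}{1 + b}$
$D{\left(L \right)} = -1 - \frac{L}{3}$ ($D{\left(L \right)} = -3 + \frac{-4 + \left(L - 2\right)}{1 - 4} = -3 + \frac{-4 + \left(-2 + L\right)}{-3} = -3 - \frac{-6 + L}{3} = -3 - \left(-2 + \frac{L}{3}\right) = -1 - \frac{L}{3}$)
$J{\left(S \right)} = \frac{S^{3}}{8}$ ($J{\left(S \right)} = \frac{S^{2}}{8} S = \frac{S^{3}}{8}$)
$J{\left(5 \right)} \left(-133\right) D{\left(-3 \right)} = \frac{5^{3}}{8} \left(-133\right) \left(-1 - -1\right) = \frac{1}{8} \cdot 125 \left(-133\right) \left(-1 + 1\right) = \frac{125}{8} \left(-133\right) 0 = \left(- \frac{16625}{8}\right) 0 = 0$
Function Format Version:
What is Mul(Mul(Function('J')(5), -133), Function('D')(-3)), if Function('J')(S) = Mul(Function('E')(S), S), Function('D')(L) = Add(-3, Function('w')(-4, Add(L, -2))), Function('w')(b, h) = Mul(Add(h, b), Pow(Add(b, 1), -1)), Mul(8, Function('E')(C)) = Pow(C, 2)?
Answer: 0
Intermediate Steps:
Function('E')(C) = Mul(Rational(1, 8), Pow(C, 2))
Function('w')(b, h) = Mul(Pow(Add(1, b), -1), Add(b, h)) (Function('w')(b, h) = Mul(Add(b, h), Pow(Add(1, b), -1)) = Mul(Pow(Add(1, b), -1), Add(b, h)))
Function('D')(L) = Add(-1, Mul(Rational(-1, 3), L)) (Function('D')(L) = Add(-3, Mul(Pow(Add(1, -4), -1), Add(-4, Add(L, -2)))) = Add(-3, Mul(Pow(-3, -1), Add(-4, Add(-2, L)))) = Add(-3, Mul(Rational(-1, 3), Add(-6, L))) = Add(-3, Add(2, Mul(Rational(-1, 3), L))) = Add(-1, Mul(Rational(-1, 3), L)))
Function('J')(S) = Mul(Rational(1, 8), Pow(S, 3)) (Function('J')(S) = Mul(Mul(Rational(1, 8), Pow(S, 2)), S) = Mul(Rational(1, 8), Pow(S, 3)))
Mul(Mul(Function('J')(5), -133), Function('D')(-3)) = Mul(Mul(Mul(Rational(1, 8), Pow(5, 3)), -133), Add(-1, Mul(Rational(-1, 3), -3))) = Mul(Mul(Mul(Rational(1, 8), 125), -133), Add(-1, 1)) = Mul(Mul(Rational(125, 8), -133), 0) = Mul(Rational(-16625, 8), 0) = 0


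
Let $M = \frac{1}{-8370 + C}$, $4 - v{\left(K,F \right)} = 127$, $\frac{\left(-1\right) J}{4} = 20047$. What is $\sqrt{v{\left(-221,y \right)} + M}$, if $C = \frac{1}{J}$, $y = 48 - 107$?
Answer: $\frac{i \sqrt{55408349545272258151}}{671173561} \approx 11.091 i$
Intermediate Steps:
$J = -80188$ ($J = \left(-4\right) 20047 = -80188$)
$y = -59$
$v{\left(K,F \right)} = -123$ ($v{\left(K,F \right)} = 4 - 127 = -123$)
$C = - \frac{1}{80188}$ ($C = \frac{1}{-80188} = - \frac{1}{80188} \approx -1.2471 \cdot 10^{-5}$)
$M = - \frac{80188}{671173561}$ ($M = \frac{1}{-8370 - \frac{1}{80188}} = \frac{1}{- \frac{671173561}{80188}} = - \frac{80188}{671173561} \approx -0.00011947$)
$\sqrt{v{\left(-221,y \right)} + M} = \sqrt{-123 - \frac{80188}{671173561}} = \sqrt{- \frac{82554428191}{671173561}} = \frac{i \sqrt{55408349545272258151}}{671173561}$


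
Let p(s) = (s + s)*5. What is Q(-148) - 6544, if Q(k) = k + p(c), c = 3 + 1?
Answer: -6652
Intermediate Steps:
c = 4
p(s) = 10*s (p(s) = (2*s)*5 = 10*s)
Q(k) = 40 + k (Q(k) = k + 10*4 = k + 40 = 40 + k)
Q(-148) - 6544 = (40 - 148) - 6544 = -108 - 6544 = -6652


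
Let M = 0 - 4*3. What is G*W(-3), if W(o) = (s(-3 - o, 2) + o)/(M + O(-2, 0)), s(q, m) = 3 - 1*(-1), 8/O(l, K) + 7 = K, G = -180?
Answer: 315/23 ≈ 13.696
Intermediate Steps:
M = -12 (M = 0 - 12 = -12)
O(l, K) = 8/(-7 + K)
s(q, m) = 4 (s(q, m) = 3 + 1 = 4)
W(o) = -7/23 - 7*o/92 (W(o) = (4 + o)/(-12 + 8/(-7 + 0)) = (4 + o)/(-12 + 8/(-7)) = (4 + o)/(-12 + 8*(-1/7)) = (4 + o)/(-12 - 8/7) = (4 + o)/(-92/7) = (4 + o)*(-7/92) = -7/23 - 7*o/92)
G*W(-3) = -180*(-7/23 - 7/92*(-3)) = -180*(-7/23 + 21/92) = -180*(-7/92) = 315/23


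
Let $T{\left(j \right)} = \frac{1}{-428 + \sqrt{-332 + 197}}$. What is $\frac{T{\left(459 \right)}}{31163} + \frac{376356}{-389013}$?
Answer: $- \frac{716678477162832}{740780598280987} - \frac{3 i \sqrt{15}}{5712769997} \approx -0.96746 - 2.0339 \cdot 10^{-9} i$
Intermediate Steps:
$T{\left(j \right)} = \frac{1}{-428 + 3 i \sqrt{15}}$ ($T{\left(j \right)} = \frac{1}{-428 + \sqrt{-135}} = \frac{1}{-428 + 3 i \sqrt{15}}$)
$\frac{T{\left(459 \right)}}{31163} + \frac{376356}{-389013} = \frac{- \frac{428}{183319} - \frac{3 i \sqrt{15}}{183319}}{31163} + \frac{376356}{-389013} = \left(- \frac{428}{183319} - \frac{3 i \sqrt{15}}{183319}\right) \frac{1}{31163} + 376356 \left(- \frac{1}{389013}\right) = \left(- \frac{428}{5712769997} - \frac{3 i \sqrt{15}}{5712769997}\right) - \frac{125452}{129671} = - \frac{716678477162832}{740780598280987} - \frac{3 i \sqrt{15}}{5712769997}$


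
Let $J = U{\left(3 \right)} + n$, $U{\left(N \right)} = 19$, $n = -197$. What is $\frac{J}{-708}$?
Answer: $\frac{89}{354} \approx 0.25141$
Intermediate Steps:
$J = -178$ ($J = 19 - 197 = -178$)
$\frac{J}{-708} = - \frac{178}{-708} = \left(-178\right) \left(- \frac{1}{708}\right) = \frac{89}{354}$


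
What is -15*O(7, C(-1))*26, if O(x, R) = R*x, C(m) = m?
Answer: 2730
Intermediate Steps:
-15*O(7, C(-1))*26 = -(-15)*7*26 = -15*(-7)*26 = 105*26 = 2730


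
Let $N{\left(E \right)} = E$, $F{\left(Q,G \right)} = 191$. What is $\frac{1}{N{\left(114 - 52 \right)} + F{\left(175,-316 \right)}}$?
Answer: $\frac{1}{253} \approx 0.0039526$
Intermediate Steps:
$\frac{1}{N{\left(114 - 52 \right)} + F{\left(175,-316 \right)}} = \frac{1}{\left(114 - 52\right) + 191} = \frac{1}{62 + 191} = \frac{1}{253}$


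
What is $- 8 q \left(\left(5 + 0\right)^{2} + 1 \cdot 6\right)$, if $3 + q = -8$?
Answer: $2728$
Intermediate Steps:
$q = -11$ ($q = -3 - 8 = -11$)
$- 8 q \left(\left(5 + 0\right)^{2} + 1 \cdot 6\right) = \left(-8\right) \left(-11\right) \left(\left(5 + 0\right)^{2} + 1 \cdot 6\right) = 88 \left(5^{2} + 6\right) = 88 \left(25 + 6\right) = 88 \cdot 31 = 2728$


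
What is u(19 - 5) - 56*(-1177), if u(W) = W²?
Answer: 66108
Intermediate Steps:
u(19 - 5) - 56*(-1177) = (19 - 5)² - 56*(-1177) = 14² + 65912 = 196 + 65912 = 66108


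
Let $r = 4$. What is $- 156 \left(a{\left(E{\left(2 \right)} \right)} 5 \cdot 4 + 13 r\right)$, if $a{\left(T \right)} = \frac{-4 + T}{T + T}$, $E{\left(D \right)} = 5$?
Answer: $-8424$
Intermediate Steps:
$a{\left(T \right)} = \frac{-4 + T}{2 T}$
$- 156 \left(a{\left(E{\left(2 \right)} \right)} 5 \cdot 4 + 13 r\right) = - 156 \left(\frac{-4 + 5}{2 \cdot 5} \cdot 5 \cdot 4 + 13 \cdot 4\right) = - 156 \left(\frac{1}{2} \cdot \frac{1}{5} \cdot 1 \cdot 5 \cdot 4 + 52\right) = - 156 \left(\frac{1}{10} \cdot 5 \cdot 4 + 52\right) = - 156 \left(\frac{1}{2} \cdot 4 + 52\right) = - 156 \left(2 + 52\right) = \left(-156\right) 54 = -8424$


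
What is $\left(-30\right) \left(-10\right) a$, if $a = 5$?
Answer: $1500$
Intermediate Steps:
$\left(-30\right) \left(-10\right) a = \left(-30\right) \left(-10\right) 5 = 300 \cdot 5 = 1500$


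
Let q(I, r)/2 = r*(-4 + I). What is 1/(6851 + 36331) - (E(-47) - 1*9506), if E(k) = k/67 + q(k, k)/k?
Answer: 27799837573/2893194 ≈ 9608.7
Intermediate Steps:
q(I, r) = 2*r*(-4 + I) (q(I, r) = 2*(r*(-4 + I)) = 2*r*(-4 + I))
E(k) = -8 + 135*k/67 (E(k) = k/67 + (2*k*(-4 + k))/k = k*(1/67) + (-8 + 2*k) = k/67 + (-8 + 2*k) = -8 + 135*k/67)
1/(6851 + 36331) - (E(-47) - 1*9506) = 1/(6851 + 36331) - ((-8 + (135/67)*(-47)) - 1*9506) = 1/43182 - ((-8 - 6345/67) - 9506) = 1/43182 - (-6881/67 - 9506) = 1/43182 - 1*(-643783/67) = 1/43182 + 643783/67 = 27799837573/2893194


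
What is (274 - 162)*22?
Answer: 2464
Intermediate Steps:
(274 - 162)*22 = 112*22 = 2464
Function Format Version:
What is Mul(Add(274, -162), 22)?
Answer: 2464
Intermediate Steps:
Mul(Add(274, -162), 22) = Mul(112, 22) = 2464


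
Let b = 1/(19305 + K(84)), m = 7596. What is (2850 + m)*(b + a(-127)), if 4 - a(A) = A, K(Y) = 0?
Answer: 8805824792/6435 ≈ 1.3684e+6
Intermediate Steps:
a(A) = 4 - A
b = 1/19305 (b = 1/(19305 + 0) = 1/19305 ≈ 5.1800e-5)
(2850 + m)*(b + a(-127)) = (2850 + 7596)*(1/19305 + (4 - 1*(-127))) = 10446*(1/19305 + (4 + 127)) = 10446*(1/19305 + 131) = 10446*(2528956/19305) = 8805824792/6435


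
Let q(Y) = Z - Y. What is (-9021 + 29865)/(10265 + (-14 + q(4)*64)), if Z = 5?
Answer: 20844/10315 ≈ 2.0207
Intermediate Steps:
q(Y) = 5 - Y
(-9021 + 29865)/(10265 + (-14 + q(4)*64)) = (-9021 + 29865)/(10265 + (-14 + (5 - 1*4)*64)) = 20844/(10265 + (-14 + (5 - 4)*64)) = 20844/(10265 + (-14 + 1*64)) = 20844/(10265 + (-14 + 64)) = 20844/(10265 + 50) = 20844/10315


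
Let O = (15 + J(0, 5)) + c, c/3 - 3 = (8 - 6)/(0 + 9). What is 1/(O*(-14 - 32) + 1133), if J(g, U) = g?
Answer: -⅗ ≈ -0.60000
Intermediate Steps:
c = 29/3 (c = 9 + 3*((8 - 6)/(0 + 9)) = 9 + 3*(2/9) = 9 + ⅔ = 29/3 ≈ 9.6667)
O = 74/3 (O = (15 + 0) + 29/3 = 15 + 29/3 = 74/3 ≈ 24.667)
1/(O*(-14 - 32) + 1133) = 1/(74*(-14 - 32)/3 + 1133) = 1/((74/3)*(-46) + 1133) = 1/(-3404/3 + 1133) = 1/(-5/3) = -⅗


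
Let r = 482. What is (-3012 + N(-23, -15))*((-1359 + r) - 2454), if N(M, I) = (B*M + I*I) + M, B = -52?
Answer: 5376234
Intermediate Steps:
N(M, I) = I**2 - 51*M (N(M, I) = (-52*M + I*I) + M = (-52*M + I**2) + M = (I**2 - 52*M) + M = I**2 - 51*M)
(-3012 + N(-23, -15))*((-1359 + r) - 2454) = (-3012 + ((-15)**2 - 51*(-23)))*((-1359 + 482) - 2454) = (-3012 + (225 + 1173))*(-877 - 2454) = (-3012 + 1398)*(-3331) = -1614*(-3331) = 5376234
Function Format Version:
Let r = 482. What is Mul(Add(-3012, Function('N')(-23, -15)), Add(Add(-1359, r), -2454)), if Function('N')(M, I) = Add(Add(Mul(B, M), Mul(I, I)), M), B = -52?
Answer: 5376234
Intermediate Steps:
Function('N')(M, I) = Add(Pow(I, 2), Mul(-51, M)) (Function('N')(M, I) = Add(Add(Mul(-52, M), Mul(I, I)), M) = Add(Add(Mul(-52, M), Pow(I, 2)), M) = Add(Add(Pow(I, 2), Mul(-52, M)), M) = Add(Pow(I, 2), Mul(-51, M)))
Mul(Add(-3012, Function('N')(-23, -15)), Add(Add(-1359, r), -2454)) = Mul(Add(-3012, Add(Pow(-15, 2), Mul(-51, -23))), Add(Add(-1359, 482), -2454)) = Mul(Add(-3012, Add(225, 1173)), Add(-877, -2454)) = Mul(Add(-3012, 1398), -3331) = Mul(-1614, -3331) = 5376234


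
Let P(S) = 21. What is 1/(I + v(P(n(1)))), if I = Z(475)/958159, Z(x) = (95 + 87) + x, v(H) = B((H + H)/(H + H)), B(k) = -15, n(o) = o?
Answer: -958159/14371728 ≈ -0.066670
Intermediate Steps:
v(H) = -15
Z(x) = 182 + x
I = 657/958159 (I = (182 + 475)/958159 = 657*(1/958159) = 657/958159 ≈ 0.00068569)
1/(I + v(P(n(1)))) = 1/(657/958159 - 15) = 1/(-14371728/958159) = -958159/14371728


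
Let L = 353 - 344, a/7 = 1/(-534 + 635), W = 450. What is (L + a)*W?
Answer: 412200/101 ≈ 4081.2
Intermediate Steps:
a = 7/101 (a = 7/(-534 + 635) = 7/101 ≈ 0.069307)
L = 9
(L + a)*W = (9 + 7/101)*450 = (916/101)*450 = 412200/101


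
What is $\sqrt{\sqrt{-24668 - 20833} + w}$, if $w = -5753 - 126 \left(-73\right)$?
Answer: $\sqrt{3445 + i \sqrt{45501}} \approx 58.722 + 1.8163 i$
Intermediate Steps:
$w = 3445$ ($w = -5753 - -9198 = -5753 + 9198 = 3445$)
$\sqrt{\sqrt{-24668 - 20833} + w} = \sqrt{\sqrt{-24668 - 20833} + 3445} = \sqrt{\sqrt{-45501} + 3445} = \sqrt{i \sqrt{45501} + 3445} = \sqrt{3445 + i \sqrt{45501}}$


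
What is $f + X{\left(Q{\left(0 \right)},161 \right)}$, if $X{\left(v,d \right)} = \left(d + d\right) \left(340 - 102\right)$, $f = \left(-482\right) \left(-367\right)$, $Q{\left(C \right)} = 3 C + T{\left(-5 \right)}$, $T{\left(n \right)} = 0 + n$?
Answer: $253530$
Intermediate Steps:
$T{\left(n \right)} = n$
$Q{\left(C \right)} = -5 + 3 C$ ($Q{\left(C \right)} = 3 C - 5 = -5 + 3 C$)
$f = 176894$
$X{\left(v,d \right)} = 476 d$ ($X{\left(v,d \right)} = 2 d 238 = 476 d$)
$f + X{\left(Q{\left(0 \right)},161 \right)} = 176894 + 476 \cdot 161 = 176894 + 76636 = 253530$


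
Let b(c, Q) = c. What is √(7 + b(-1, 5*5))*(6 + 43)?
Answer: 49*√6 ≈ 120.03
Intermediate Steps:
√(7 + b(-1, 5*5))*(6 + 43) = √(7 - 1)*(6 + 43) = √6*49 = 49*√6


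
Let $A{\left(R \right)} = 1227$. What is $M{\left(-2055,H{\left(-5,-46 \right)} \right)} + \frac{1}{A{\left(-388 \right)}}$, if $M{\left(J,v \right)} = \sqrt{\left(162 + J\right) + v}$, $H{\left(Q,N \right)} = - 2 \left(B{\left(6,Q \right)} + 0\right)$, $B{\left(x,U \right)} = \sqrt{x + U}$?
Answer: $\frac{1}{1227} + i \sqrt{1895} \approx 0.000815 + 43.532 i$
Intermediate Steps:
$B{\left(x,U \right)} = \sqrt{U + x}$
$H{\left(Q,N \right)} = - 2 \sqrt{6 + Q}$ ($H{\left(Q,N \right)} = - 2 \left(\sqrt{Q + 6} + 0\right) = - 2 \left(\sqrt{6 + Q} + 0\right) = - 2 \sqrt{6 + Q}$)
$M{\left(J,v \right)} = \sqrt{162 + J + v}$
$M{\left(-2055,H{\left(-5,-46 \right)} \right)} + \frac{1}{A{\left(-388 \right)}} = \sqrt{162 - 2055 - 2 \sqrt{6 - 5}} + \frac{1}{1227} = \sqrt{162 - 2055 - 2 \sqrt{1}} + \frac{1}{1227} = \sqrt{162 - 2055 - 2} + \frac{1}{1227} = \sqrt{-1895} + \frac{1}{1227} = i \sqrt{1895} + \frac{1}{1227} = \frac{1}{1227} + i \sqrt{1895}$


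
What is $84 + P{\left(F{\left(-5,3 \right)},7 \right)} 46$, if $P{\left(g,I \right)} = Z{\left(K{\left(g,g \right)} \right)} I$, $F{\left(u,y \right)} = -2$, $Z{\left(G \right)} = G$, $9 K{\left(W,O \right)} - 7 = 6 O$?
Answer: $- \frac{854}{9} \approx -94.889$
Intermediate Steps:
$K{\left(W,O \right)} = \frac{7}{9} + \frac{2 O}{3}$ ($K{\left(W,O \right)} = \frac{7}{9} + \frac{6 O}{9} = \frac{7}{9} + \frac{2 O}{3}$)
$P{\left(g,I \right)} = I \left(\frac{7}{9} + \frac{2 g}{3}\right)$ ($P{\left(g,I \right)} = \left(\frac{7}{9} + \frac{2 g}{3}\right) I = I \left(\frac{7}{9} + \frac{2 g}{3}\right)$)
$84 + P{\left(F{\left(-5,3 \right)},7 \right)} 46 = 84 + \frac{1}{9} \cdot 7 \left(7 + 6 \left(-2\right)\right) 46 = 84 + \frac{1}{9} \cdot 7 \left(7 - 12\right) 46 = 84 + \frac{1}{9} \cdot 7 \left(-5\right) 46 = 84 - \frac{1610}{9} = - \frac{854}{9}$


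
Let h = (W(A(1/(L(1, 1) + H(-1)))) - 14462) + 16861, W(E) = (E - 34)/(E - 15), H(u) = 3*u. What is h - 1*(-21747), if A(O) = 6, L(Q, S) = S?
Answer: 217342/9 ≈ 24149.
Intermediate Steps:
W(E) = (-34 + E)/(-15 + E)
h = 21619/9 (h = ((-34 + 6)/(-15 + 6) - 14462) + 16861 = (-28/(-9) - 14462) + 16861 = (-⅑*(-28) - 14462) + 16861 = (28/9 - 14462) + 16861 = -130130/9 + 16861 = 21619/9 ≈ 2402.1)
h - 1*(-21747) = 21619/9 - 1*(-21747) = 21619/9 + 21747 = 217342/9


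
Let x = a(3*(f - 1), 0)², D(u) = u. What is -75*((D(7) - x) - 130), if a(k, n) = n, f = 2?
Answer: 9225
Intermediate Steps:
x = 0 (x = 0² = 0)
-75*((D(7) - x) - 130) = -75*((7 - 1*0) - 130) = -75*((7 + 0) - 130) = -75*(7 - 130) = -75*(-123) = 9225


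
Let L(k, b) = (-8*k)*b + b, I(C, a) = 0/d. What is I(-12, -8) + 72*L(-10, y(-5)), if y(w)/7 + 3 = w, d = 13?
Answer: -326592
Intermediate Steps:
y(w) = -21 + 7*w
I(C, a) = 0 (I(C, a) = 0/13 = 0*(1/13) = 0)
L(k, b) = b - 8*b*k (L(k, b) = -8*b*k + b = b - 8*b*k)
I(-12, -8) + 72*L(-10, y(-5)) = 0 + 72*((-21 + 7*(-5))*(1 - 8*(-10))) = 0 + 72*((-21 - 35)*(1 + 80)) = 0 + 72*(-56*81) = 0 + 72*(-4536) = 0 - 326592 = -326592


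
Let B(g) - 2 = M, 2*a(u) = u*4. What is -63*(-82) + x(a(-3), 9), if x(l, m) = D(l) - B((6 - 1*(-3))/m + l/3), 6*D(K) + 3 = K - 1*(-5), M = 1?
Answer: 15487/3 ≈ 5162.3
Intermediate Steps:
a(u) = 2*u (a(u) = (u*4)/2 = (4*u)/2 = 2*u)
D(K) = ⅓ + K/6 (D(K) = -½ + (K - 1*(-5))/6 = -½ + (K + 5)/6 = -½ + (5 + K)/6 = -½ + (⅚ + K/6) = ⅓ + K/6)
B(g) = 3 (B(g) = 2 + 1 = 3)
x(l, m) = -8/3 + l/6 (x(l, m) = (⅓ + l/6) - 1*3 = (⅓ + l/6) - 3 = -8/3 + l/6)
-63*(-82) + x(a(-3), 9) = -63*(-82) + (-8/3 + (2*(-3))/6) = 5166 + (-8/3 + (⅙)*(-6)) = 5166 + (-8/3 - 1) = 5166 - 11/3 = 15487/3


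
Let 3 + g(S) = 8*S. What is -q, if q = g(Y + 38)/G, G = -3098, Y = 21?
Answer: 469/3098 ≈ 0.15139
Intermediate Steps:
g(S) = -3 + 8*S
q = -469/3098 (q = (-3 + 8*(21 + 38))/(-3098) = (-3 + 8*59)*(-1/3098) = (-3 + 472)*(-1/3098) = 469*(-1/3098) = -469/3098 ≈ -0.15139)
-q = -1*(-469/3098) = 469/3098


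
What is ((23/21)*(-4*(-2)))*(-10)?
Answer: -1840/21 ≈ -87.619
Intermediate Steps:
((23/21)*(-4*(-2)))*(-10) = ((23*(1/21))*8)*(-10) = ((23/21)*8)*(-10) = (184/21)*(-10) = -1840/21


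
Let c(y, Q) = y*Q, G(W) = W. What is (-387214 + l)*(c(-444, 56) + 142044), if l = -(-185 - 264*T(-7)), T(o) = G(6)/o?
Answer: -45378574380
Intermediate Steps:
c(y, Q) = Q*y
T(o) = 6/o
l = -289/7 (l = -(-185 - 1584/(-7)) = -(-185 - 1584*(-1)/7) = -(-185 - 264*(-6/7)) = -(-185 + 1584/7) = -1*289/7 = -289/7 ≈ -41.286)
(-387214 + l)*(c(-444, 56) + 142044) = (-387214 - 289/7)*(56*(-444) + 142044) = -2710787*(-24864 + 142044)/7 = -2710787/7*117180 = -45378574380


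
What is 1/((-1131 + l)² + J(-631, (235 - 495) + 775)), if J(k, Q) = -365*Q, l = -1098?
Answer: 1/4780466 ≈ 2.0918e-7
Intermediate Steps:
1/((-1131 + l)² + J(-631, (235 - 495) + 775)) = 1/((-1131 - 1098)² - 365*((235 - 495) + 775)) = 1/((-2229)² - 365*(-260 + 775)) = 1/(4968441 - 365*515) = 1/(4968441 - 187975) = 1/4780466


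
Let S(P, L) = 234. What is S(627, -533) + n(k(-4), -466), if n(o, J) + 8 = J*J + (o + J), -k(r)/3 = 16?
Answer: 216868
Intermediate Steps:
k(r) = -48 (k(r) = -3*16 = -48)
n(o, J) = -8 + J + o + J² (n(o, J) = -8 + (J*J + (o + J)) = -8 + (J² + (J + o)) = -8 + (J + o + J²) = -8 + J + o + J²)
S(627, -533) + n(k(-4), -466) = 234 + (-8 - 466 - 48 + (-466)²) = 234 + (-8 - 466 - 48 + 217156) = 234 + 216634 = 216868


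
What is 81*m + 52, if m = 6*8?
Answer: 3940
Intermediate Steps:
m = 48
81*m + 52 = 81*48 + 52 = 3888 + 52 = 3940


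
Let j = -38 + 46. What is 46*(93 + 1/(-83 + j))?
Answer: 320804/75 ≈ 4277.4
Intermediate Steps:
j = 8
46*(93 + 1/(-83 + j)) = 46*(93 + 1/(-83 + 8)) = 46*(93 + 1/(-75)) = 46*(93 - 1/75) = 46*(6974/75) = 320804/75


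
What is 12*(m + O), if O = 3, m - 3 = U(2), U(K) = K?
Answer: 96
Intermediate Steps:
m = 5 (m = 3 + 2 = 5)
12*(m + O) = 12*(5 + 3) = 12*8 = 96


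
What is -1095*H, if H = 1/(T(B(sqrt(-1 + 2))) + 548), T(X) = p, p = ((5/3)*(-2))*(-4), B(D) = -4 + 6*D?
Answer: -3285/1684 ≈ -1.9507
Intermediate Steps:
p = 40/3 (p = ((5*(1/3))*(-2))*(-4) = ((5/3)*(-2))*(-4) = -10/3*(-4) = 40/3 ≈ 13.333)
T(X) = 40/3
H = 3/1684 (H = 1/(40/3 + 548) = 1/(1684/3) = 3/1684 ≈ 0.0017815)
-1095*H = -1095*3/1684 = -3285/1684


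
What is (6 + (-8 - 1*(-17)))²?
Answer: 225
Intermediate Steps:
(6 + (-8 - 1*(-17)))² = (6 + (-8 + 17))² = (6 + 9)² = 15² = 225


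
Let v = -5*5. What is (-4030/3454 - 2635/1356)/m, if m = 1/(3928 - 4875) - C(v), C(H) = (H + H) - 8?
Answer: -1379397359/25724804820 ≈ -0.053621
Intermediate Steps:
v = -25
C(H) = -8 + 2*H (C(H) = 2*H - 8 = -8 + 2*H)
m = 54925/947 (m = 1/(3928 - 4875) - (-8 + 2*(-25)) = 1/(-947) - (-8 - 50) = -1/947 - 1*(-58) = -1/947 + 58 = 54925/947 ≈ 57.999)
(-4030/3454 - 2635/1356)/m = (-4030/3454 - 2635/1356)/(54925/947) = (-4030*1/3454 - 2635*1/1356)*(947/54925) = (-2015/1727 - 2635/1356)*(947/54925) = -7282985/2341812*947/54925 = -1379397359/25724804820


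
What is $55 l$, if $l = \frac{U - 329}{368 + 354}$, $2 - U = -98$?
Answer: $- \frac{12595}{722} \approx -17.445$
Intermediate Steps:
$U = 100$ ($U = 2 - -98 = 2 + 98 = 100$)
$l = - \frac{229}{722}$ ($l = \frac{100 - 329}{368 + 354} = \frac{100 - 329}{722} = \left(-229\right) \frac{1}{722} = - \frac{229}{722} \approx -0.31717$)
$55 l = 55 \left(- \frac{229}{722}\right) = - \frac{12595}{722}$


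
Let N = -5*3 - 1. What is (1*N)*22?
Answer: -352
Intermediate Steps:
N = -16 (N = -15 - 1 = -16)
(1*N)*22 = (1*(-16))*22 = -16*22 = -352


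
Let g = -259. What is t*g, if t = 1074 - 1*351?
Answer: -187257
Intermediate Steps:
t = 723 (t = 1074 - 351 = 723)
t*g = 723*(-259) = -187257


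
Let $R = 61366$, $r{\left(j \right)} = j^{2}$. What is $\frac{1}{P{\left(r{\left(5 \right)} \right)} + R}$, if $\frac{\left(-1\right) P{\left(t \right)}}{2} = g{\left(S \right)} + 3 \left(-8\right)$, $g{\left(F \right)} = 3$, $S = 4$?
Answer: $\frac{1}{61408} \approx 1.6285 \cdot 10^{-5}$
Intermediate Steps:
$P{\left(t \right)} = 42$ ($P{\left(t \right)} = - 2 \left(3 + 3 \left(-8\right)\right) = - 2 \left(3 - 24\right) = \left(-2\right) \left(-21\right) = 42$)
$\frac{1}{P{\left(r{\left(5 \right)} \right)} + R} = \frac{1}{42 + 61366} = \frac{1}{61408}$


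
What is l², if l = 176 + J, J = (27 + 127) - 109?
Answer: 48841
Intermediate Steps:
J = 45 (J = 154 - 109 = 45)
l = 221 (l = 176 + 45 = 221)
l² = 221² = 48841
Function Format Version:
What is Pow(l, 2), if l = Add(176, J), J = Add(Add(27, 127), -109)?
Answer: 48841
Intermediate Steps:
J = 45 (J = Add(154, -109) = 45)
l = 221 (l = Add(176, 45) = 221)
Pow(l, 2) = Pow(221, 2) = 48841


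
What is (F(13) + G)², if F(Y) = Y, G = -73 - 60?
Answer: 14400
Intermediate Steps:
G = -133
(F(13) + G)² = (13 - 133)² = (-120)² = 14400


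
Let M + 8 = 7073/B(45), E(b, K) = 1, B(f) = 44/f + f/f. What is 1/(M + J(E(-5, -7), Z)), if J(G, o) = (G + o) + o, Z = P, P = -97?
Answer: 89/300396 ≈ 0.00029628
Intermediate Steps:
B(f) = 1 + 44/f (B(f) = 44/f + 1 = 1 + 44/f)
Z = -97
J(G, o) = G + 2*o
M = 317573/89 (M = -8 + 7073/(((44 + 45)/45)) = -8 + 7073/(((1/45)*89)) = -8 + 7073/(89/45) = -8 + 7073*(45/89) = -8 + 318285/89 = 317573/89 ≈ 3568.2)
1/(M + J(E(-5, -7), Z)) = 1/(317573/89 + (1 + 2*(-97))) = 1/(317573/89 + (1 - 194)) = 1/(317573/89 - 193) = 1/(300396/89) = 89/300396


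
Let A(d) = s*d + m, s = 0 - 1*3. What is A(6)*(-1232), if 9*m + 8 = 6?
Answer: 202048/9 ≈ 22450.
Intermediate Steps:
m = -2/9 (m = -8/9 + (1/9)*6 = -8/9 + 2/3 = -2/9 ≈ -0.22222)
s = -3 (s = 0 - 3 = -3)
A(d) = -2/9 - 3*d (A(d) = -3*d - 2/9 = -2/9 - 3*d)
A(6)*(-1232) = (-2/9 - 3*6)*(-1232) = (-2/9 - 18)*(-1232) = -164/9*(-1232) = 202048/9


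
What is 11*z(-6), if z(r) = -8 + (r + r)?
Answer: -220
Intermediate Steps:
z(r) = -8 + 2*r
11*z(-6) = 11*(-8 + 2*(-6)) = 11*(-8 - 12) = 11*(-20) = -220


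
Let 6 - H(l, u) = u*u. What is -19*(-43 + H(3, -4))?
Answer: 1007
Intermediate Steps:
H(l, u) = 6 - u**2 (H(l, u) = 6 - u*u = 6 - u**2)
-19*(-43 + H(3, -4)) = -19*(-43 + (6 - 1*(-4)**2)) = -19*(-43 + (6 - 1*16)) = -19*(-43 + (6 - 16)) = -19*(-43 - 10) = -19*(-53) = 1007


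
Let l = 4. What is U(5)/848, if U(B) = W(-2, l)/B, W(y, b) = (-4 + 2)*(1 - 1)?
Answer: 0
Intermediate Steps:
W(y, b) = 0 (W(y, b) = -2*0 = 0)
U(B) = 0 (U(B) = 0/B = 0)
U(5)/848 = 0/848 = 0*(1/848) = 0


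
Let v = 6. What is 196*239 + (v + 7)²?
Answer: 47013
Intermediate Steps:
196*239 + (v + 7)² = 196*239 + (6 + 7)² = 46844 + 13² = 46844 + 169 = 47013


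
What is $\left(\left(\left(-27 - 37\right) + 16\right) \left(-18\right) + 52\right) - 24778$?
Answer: $-23862$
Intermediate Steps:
$\left(\left(\left(-27 - 37\right) + 16\right) \left(-18\right) + 52\right) - 24778 = \left(\left(-64 + 16\right) \left(-18\right) + 52\right) - 24778 = \left(\left(-48\right) \left(-18\right) + 52\right) - 24778 = \left(864 + 52\right) - 24778 = 916 - 24778 = -23862$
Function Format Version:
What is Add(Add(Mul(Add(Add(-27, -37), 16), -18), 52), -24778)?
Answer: -23862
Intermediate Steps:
Add(Add(Mul(Add(Add(-27, -37), 16), -18), 52), -24778) = Add(Add(Mul(Add(-64, 16), -18), 52), -24778) = Add(Add(Mul(-48, -18), 52), -24778) = Add(Add(864, 52), -24778) = Add(916, -24778) = -23862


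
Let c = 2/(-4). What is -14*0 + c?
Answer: -1/2 ≈ -0.50000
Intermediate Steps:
c = -1/2 (c = 2*(-1/4) = -1/2 ≈ -0.50000)
-14*0 + c = -14*0 - 1/2 = 0 - 1/2 = -1/2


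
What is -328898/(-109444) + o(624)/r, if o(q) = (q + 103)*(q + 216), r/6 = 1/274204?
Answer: 1527208013457089/54722 ≈ 2.7908e+10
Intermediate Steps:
r = 3/137102 (r = 6/274204 = 6*(1/274204) = 3/137102 ≈ 2.1882e-5)
o(q) = (103 + q)*(216 + q)
-328898/(-109444) + o(624)/r = -328898/(-109444) + (22248 + 624**2 + 319*624)/(3/137102) = -328898*(-1/109444) + (22248 + 389376 + 199056)*(137102/3) = 164449/54722 + 610680*(137102/3) = 164449/54722 + 27908483120 = 1527208013457089/54722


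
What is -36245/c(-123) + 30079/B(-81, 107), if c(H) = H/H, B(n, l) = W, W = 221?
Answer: -7980066/221 ≈ -36109.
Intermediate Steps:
B(n, l) = 221
c(H) = 1
-36245/c(-123) + 30079/B(-81, 107) = -36245/1 + 30079/221 = -36245*1 + 30079*(1/221) = -36245 + 30079/221 = -7980066/221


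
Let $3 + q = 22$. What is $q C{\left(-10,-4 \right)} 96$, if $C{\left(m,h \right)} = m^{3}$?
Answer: $-1824000$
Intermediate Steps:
$q = 19$ ($q = -3 + 22 = 19$)
$q C{\left(-10,-4 \right)} 96 = 19 \left(-10\right)^{3} \cdot 96 = 19 \left(-1000\right) 96 = \left(-19000\right) 96 = -1824000$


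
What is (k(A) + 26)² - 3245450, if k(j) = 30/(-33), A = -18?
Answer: -392623274/121 ≈ -3.2448e+6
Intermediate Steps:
k(j) = -10/11 (k(j) = 30*(-1/33) = -10/11)
(k(A) + 26)² - 3245450 = (-10/11 + 26)² - 3245450 = (276/11)² - 3245450 = 76176/121 - 3245450 = -392623274/121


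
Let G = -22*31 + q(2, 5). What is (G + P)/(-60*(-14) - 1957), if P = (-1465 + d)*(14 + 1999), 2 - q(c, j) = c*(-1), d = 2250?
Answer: -1579527/1117 ≈ -1414.1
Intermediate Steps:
q(c, j) = 2 + c (q(c, j) = 2 - c*(-1) = 2 - (-1)*c = 2 + c)
G = -678 (G = -22*31 + (2 + 2) = -682 + 4 = -678)
P = 1580205 (P = (-1465 + 2250)*(14 + 1999) = 785*2013 = 1580205)
(G + P)/(-60*(-14) - 1957) = (-678 + 1580205)/(-60*(-14) - 1957) = 1579527/(840 - 1957) = 1579527/(-1117) = 1579527*(-1/1117) = -1579527/1117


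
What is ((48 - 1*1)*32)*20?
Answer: 30080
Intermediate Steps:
((48 - 1*1)*32)*20 = ((48 - 1)*32)*20 = (47*32)*20 = 1504*20 = 30080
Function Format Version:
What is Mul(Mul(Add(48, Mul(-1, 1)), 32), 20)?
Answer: 30080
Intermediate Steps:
Mul(Mul(Add(48, Mul(-1, 1)), 32), 20) = Mul(Mul(Add(48, -1), 32), 20) = Mul(Mul(47, 32), 20) = Mul(1504, 20) = 30080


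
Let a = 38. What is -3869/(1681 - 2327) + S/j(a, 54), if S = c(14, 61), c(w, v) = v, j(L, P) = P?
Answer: 62083/8721 ≈ 7.1188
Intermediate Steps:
S = 61
-3869/(1681 - 2327) + S/j(a, 54) = -3869/(1681 - 2327) + 61/54 = -3869/(-646) + 61*(1/54) = -3869*(-1/646) + 61/54 = 3869/646 + 61/54 = 62083/8721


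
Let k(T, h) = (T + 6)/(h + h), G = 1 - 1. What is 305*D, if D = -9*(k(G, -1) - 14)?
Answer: 46665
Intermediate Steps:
G = 0
k(T, h) = (6 + T)/(2*h) (k(T, h) = (6 + T)/((2*h)) = (6 + T)*(1/(2*h)) = (6 + T)/(2*h))
D = 153 (D = -9*((1/2)*(6 + 0)/(-1) - 14) = -9*((1/2)*(-1)*6 - 14) = -9*(-3 - 14) = -9*(-17) = 153)
305*D = 305*153 = 46665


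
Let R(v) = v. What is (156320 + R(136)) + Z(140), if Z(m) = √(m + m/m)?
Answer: 156456 + √141 ≈ 1.5647e+5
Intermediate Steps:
Z(m) = √(1 + m) (Z(m) = √(m + 1) = √(1 + m))
(156320 + R(136)) + Z(140) = (156320 + 136) + √(1 + 140) = 156456 + √141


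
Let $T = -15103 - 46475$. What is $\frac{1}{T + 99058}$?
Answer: $\frac{1}{37480} \approx 2.6681 \cdot 10^{-5}$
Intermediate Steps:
$T = -61578$ ($T = -15103 - 46475 = -61578$)
$\frac{1}{T + 99058} = \frac{1}{-61578 + 99058} = \frac{1}{37480}$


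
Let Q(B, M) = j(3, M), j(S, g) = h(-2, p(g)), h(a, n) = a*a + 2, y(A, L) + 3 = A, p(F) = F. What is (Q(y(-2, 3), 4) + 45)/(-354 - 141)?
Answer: -17/165 ≈ -0.10303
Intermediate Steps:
y(A, L) = -3 + A
h(a, n) = 2 + a**2 (h(a, n) = a**2 + 2 = 2 + a**2)
j(S, g) = 6 (j(S, g) = 2 + (-2)**2 = 2 + 4 = 6)
Q(B, M) = 6
(Q(y(-2, 3), 4) + 45)/(-354 - 141) = (6 + 45)/(-354 - 141) = 51/(-495) = 51*(-1/495) = -17/165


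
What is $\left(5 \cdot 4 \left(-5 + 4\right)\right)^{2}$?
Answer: $400$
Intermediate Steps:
$\left(5 \cdot 4 \left(-5 + 4\right)\right)^{2} = \left(20 \left(-1\right)\right)^{2} = \left(-20\right)^{2} = 400$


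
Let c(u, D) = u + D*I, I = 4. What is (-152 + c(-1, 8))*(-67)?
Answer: 8107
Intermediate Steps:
c(u, D) = u + 4*D (c(u, D) = u + D*4 = u + 4*D)
(-152 + c(-1, 8))*(-67) = (-152 + (-1 + 4*8))*(-67) = (-152 + (-1 + 32))*(-67) = (-152 + 31)*(-67) = -121*(-67) = 8107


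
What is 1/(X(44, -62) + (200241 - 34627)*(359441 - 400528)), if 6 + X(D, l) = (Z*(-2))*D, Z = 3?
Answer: -1/6804582688 ≈ -1.4696e-10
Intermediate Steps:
X(D, l) = -6 - 6*D (X(D, l) = -6 + (3*(-2))*D = -6 - 6*D)
1/(X(44, -62) + (200241 - 34627)*(359441 - 400528)) = 1/((-6 - 6*44) + (200241 - 34627)*(359441 - 400528)) = 1/((-6 - 264) + 165614*(-41087)) = 1/(-270 - 6804582418) = 1/(-6804582688) = -1/6804582688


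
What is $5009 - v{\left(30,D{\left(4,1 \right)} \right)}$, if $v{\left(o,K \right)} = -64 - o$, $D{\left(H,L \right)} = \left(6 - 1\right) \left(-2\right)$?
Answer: $5103$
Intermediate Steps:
$D{\left(H,L \right)} = -10$ ($D{\left(H,L \right)} = 5 \left(-2\right) = -10$)
$5009 - v{\left(30,D{\left(4,1 \right)} \right)} = 5009 - \left(-64 - 30\right) = 5009 - -94 = 5009 + 94 = 5103$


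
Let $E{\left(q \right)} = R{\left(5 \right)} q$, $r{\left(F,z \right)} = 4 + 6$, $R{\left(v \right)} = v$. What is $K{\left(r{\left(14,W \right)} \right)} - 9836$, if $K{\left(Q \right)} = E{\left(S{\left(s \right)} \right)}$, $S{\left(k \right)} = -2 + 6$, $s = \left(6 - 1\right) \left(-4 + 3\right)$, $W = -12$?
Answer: $-9816$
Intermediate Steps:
$s = -5$ ($s = 5 \left(-1\right) = -5$)
$r{\left(F,z \right)} = 10$
$S{\left(k \right)} = 4$
$E{\left(q \right)} = 5 q$
$K{\left(Q \right)} = 20$ ($K{\left(Q \right)} = 5 \cdot 4 = 20$)
$K{\left(r{\left(14,W \right)} \right)} - 9836 = 20 - 9836 = -9816$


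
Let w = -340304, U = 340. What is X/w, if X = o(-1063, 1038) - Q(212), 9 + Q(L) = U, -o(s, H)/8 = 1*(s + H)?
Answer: 131/340304 ≈ 0.00038495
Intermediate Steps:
o(s, H) = -8*H - 8*s (o(s, H) = -8*(s + H) = -8*(H + s) = -8*H - 8*s)
Q(L) = 331 (Q(L) = -9 + 340 = 331)
X = -131 (X = (-8*1038 - 8*(-1063)) - 1*331 = (-8304 + 8504) - 331 = 200 - 331 = -131)
X/w = -131/(-340304) = -131*(-1/340304) = 131/340304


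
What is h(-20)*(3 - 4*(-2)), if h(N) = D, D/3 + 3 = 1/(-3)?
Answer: -110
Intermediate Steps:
D = -10 (D = -9 + 3/(-3) = -9 + 3*(-1/3) = -9 - 1 = -10)
h(N) = -10
h(-20)*(3 - 4*(-2)) = -10*(3 - 4*(-2)) = -10*(3 + 8) = -10*11 = -110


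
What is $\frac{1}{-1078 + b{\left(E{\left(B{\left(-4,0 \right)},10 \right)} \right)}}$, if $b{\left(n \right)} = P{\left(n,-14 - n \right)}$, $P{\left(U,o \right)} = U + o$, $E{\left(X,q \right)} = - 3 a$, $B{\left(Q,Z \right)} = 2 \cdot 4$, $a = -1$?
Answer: $- \frac{1}{1092} \approx -0.00091575$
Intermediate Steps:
$B{\left(Q,Z \right)} = 8$
$E{\left(X,q \right)} = 3$ ($E{\left(X,q \right)} = \left(-3\right) \left(-1\right) = 3$)
$b{\left(n \right)} = -14$ ($b{\left(n \right)} = n - \left(14 + n\right) = -14$)
$\frac{1}{-1078 + b{\left(E{\left(B{\left(-4,0 \right)},10 \right)} \right)}} = \frac{1}{-1078 - 14} = \frac{1}{-1092} = - \frac{1}{1092}$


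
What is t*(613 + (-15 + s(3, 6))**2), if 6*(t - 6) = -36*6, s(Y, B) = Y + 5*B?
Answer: -28110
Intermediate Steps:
t = -30 (t = 6 + (-36*6)/6 = 6 + (1/6)*(-216) = 6 - 36 = -30)
t*(613 + (-15 + s(3, 6))**2) = -30*(613 + (-15 + (3 + 5*6))**2) = -30*(613 + (-15 + (3 + 30))**2) = -30*(613 + (-15 + 33)**2) = -30*(613 + 18**2) = -30*(613 + 324) = -30*937 = -28110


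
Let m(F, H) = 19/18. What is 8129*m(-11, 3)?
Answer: 154451/18 ≈ 8580.6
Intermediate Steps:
m(F, H) = 19/18 (m(F, H) = 19*(1/18) = 19/18)
8129*m(-11, 3) = 8129*(19/18) = 154451/18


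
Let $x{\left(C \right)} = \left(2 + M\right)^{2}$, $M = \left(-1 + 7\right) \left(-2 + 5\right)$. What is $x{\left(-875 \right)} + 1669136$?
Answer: $1669536$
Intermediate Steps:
$M = 18$ ($M = 6 \cdot 3 = 18$)
$x{\left(C \right)} = 400$ ($x{\left(C \right)} = \left(2 + 18\right)^{2} = 20^{2} = 400$)
$x{\left(-875 \right)} + 1669136 = 400 + 1669136 = 1669536$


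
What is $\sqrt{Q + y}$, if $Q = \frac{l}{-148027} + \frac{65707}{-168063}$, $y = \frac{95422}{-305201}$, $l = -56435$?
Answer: $\frac{i \sqrt{18584657524101954066214002275706}}{7592748269006901} \approx 0.56778 i$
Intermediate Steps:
$y = - \frac{95422}{305201}$ ($y = 95422 \left(- \frac{1}{305201}\right) = - \frac{95422}{305201} \approx -0.31265$)
$Q = - \frac{241774684}{24877861701}$ ($Q = - \frac{56435}{-148027} + \frac{65707}{-168063} = \left(-56435\right) \left(- \frac{1}{148027}\right) + 65707 \left(- \frac{1}{168063}\right) = \frac{56435}{148027} - \frac{65707}{168063} = - \frac{241774684}{24877861701} \approx -0.0097185$)
$\sqrt{Q + y} = \sqrt{- \frac{241774684}{24877861701} - \frac{95422}{305201}} = \sqrt{- \frac{2447685194564306}{7592748269006901}} = \frac{i \sqrt{18584657524101954066214002275706}}{7592748269006901}$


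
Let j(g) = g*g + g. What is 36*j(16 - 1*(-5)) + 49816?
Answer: 66448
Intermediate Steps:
j(g) = g + g² (j(g) = g² + g = g + g²)
36*j(16 - 1*(-5)) + 49816 = 36*((16 - 1*(-5))*(1 + (16 - 1*(-5)))) + 49816 = 36*((16 + 5)*(1 + (16 + 5))) + 49816 = 36*(21*(1 + 21)) + 49816 = 36*(21*22) + 49816 = 36*462 + 49816 = 16632 + 49816 = 66448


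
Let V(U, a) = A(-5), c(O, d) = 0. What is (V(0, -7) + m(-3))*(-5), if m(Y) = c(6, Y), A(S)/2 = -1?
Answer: 10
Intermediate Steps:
A(S) = -2 (A(S) = 2*(-1) = -2)
m(Y) = 0
V(U, a) = -2
(V(0, -7) + m(-3))*(-5) = (-2 + 0)*(-5) = -2*(-5) = 10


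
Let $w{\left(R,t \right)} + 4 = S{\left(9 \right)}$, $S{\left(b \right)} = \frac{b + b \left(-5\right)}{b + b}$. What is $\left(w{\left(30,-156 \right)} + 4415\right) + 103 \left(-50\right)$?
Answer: $-741$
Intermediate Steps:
$S{\left(b \right)} = -2$ ($S{\left(b \right)} = \frac{b - 5 b}{2 b} = - 4 b \frac{1}{2 b} = -2$)
$w{\left(R,t \right)} = -6$ ($w{\left(R,t \right)} = -4 - 2 = -6$)
$\left(w{\left(30,-156 \right)} + 4415\right) + 103 \left(-50\right) = \left(-6 + 4415\right) + 103 \left(-50\right) = 4409 - 5150 = -741$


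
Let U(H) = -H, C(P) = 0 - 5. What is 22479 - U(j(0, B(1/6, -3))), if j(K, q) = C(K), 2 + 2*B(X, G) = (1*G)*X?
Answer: 22474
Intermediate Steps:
B(X, G) = -1 + G*X/2 (B(X, G) = -1 + ((1*G)*X)/2 = -1 + (G*X)/2 = -1 + G*X/2)
C(P) = -5
j(K, q) = -5
22479 - U(j(0, B(1/6, -3))) = 22479 - (-1)*(-5) = 22479 - 1*5 = 22479 - 5 = 22474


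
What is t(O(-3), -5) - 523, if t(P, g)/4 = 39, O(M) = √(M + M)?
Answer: -367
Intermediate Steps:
O(M) = √2*√M (O(M) = √(2*M) = √2*√M)
t(P, g) = 156 (t(P, g) = 4*39 = 156)
t(O(-3), -5) - 523 = 156 - 523 = -367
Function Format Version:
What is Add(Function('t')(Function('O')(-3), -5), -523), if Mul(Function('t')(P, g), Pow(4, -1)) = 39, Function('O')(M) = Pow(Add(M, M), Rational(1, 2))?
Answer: -367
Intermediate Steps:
Function('O')(M) = Mul(Pow(2, Rational(1, 2)), Pow(M, Rational(1, 2))) (Function('O')(M) = Pow(Mul(2, M), Rational(1, 2)) = Mul(Pow(2, Rational(1, 2)), Pow(M, Rational(1, 2))))
Function('t')(P, g) = 156 (Function('t')(P, g) = Mul(4, 39) = 156)
Add(Function('t')(Function('O')(-3), -5), -523) = Add(156, -523) = -367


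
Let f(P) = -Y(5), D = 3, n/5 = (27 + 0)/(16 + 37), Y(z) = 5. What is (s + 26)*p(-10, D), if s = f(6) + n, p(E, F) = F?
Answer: 3744/53 ≈ 70.641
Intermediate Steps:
n = 135/53 (n = 5*((27 + 0)/(16 + 37)) = 5*(27/53) = 135/53 ≈ 2.5472)
f(P) = -5 (f(P) = -1*5 = -5)
s = -130/53 (s = -5 + 135/53 = -130/53 ≈ -2.4528)
(s + 26)*p(-10, D) = (-130/53 + 26)*3 = (1248/53)*3 = 3744/53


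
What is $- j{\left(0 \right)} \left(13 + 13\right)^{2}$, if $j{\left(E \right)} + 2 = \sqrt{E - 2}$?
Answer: $1352 - 676 i \sqrt{2} \approx 1352.0 - 956.01 i$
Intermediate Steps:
$j{\left(E \right)} = -2 + \sqrt{-2 + E}$ ($j{\left(E \right)} = -2 + \sqrt{E - 2} = -2 + \sqrt{-2 + E}$)
$- j{\left(0 \right)} \left(13 + 13\right)^{2} = - (-2 + \sqrt{-2 + 0}) \left(13 + 13\right)^{2} = - (-2 + \sqrt{-2}) 26^{2} = - (-2 + i \sqrt{2}) 676 = \left(2 - i \sqrt{2}\right) 676 = 1352 - 676 i \sqrt{2}$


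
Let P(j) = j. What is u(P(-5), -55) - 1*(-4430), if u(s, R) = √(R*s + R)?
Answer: 4430 + 2*√55 ≈ 4444.8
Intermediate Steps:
u(s, R) = √(R + R*s)
u(P(-5), -55) - 1*(-4430) = √(-55*(1 - 5)) - 1*(-4430) = √(-55*(-4)) + 4430 = √220 + 4430 = 2*√55 + 4430 = 4430 + 2*√55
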